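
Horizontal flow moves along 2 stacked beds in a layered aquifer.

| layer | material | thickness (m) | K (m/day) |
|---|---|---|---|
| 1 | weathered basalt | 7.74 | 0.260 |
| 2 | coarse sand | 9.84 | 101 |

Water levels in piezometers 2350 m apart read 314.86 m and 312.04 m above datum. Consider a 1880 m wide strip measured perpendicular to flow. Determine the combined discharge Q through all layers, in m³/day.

Flow is parallel to layering, so each bed carries its own Darcy discharge and the transmissivities add.
Σ(K_i·b_i) = 0.260×7.74 + 101×9.84 = 995.9 m²/day.
Hydraulic gradient i = (314.86 − 312.04) / 2350 = 2.82 / 2350 = 0.001200.
Q = Σ(K_i·b_i) · W · i = 995.9 × 1880 × 0.001200 = 2247 m³/day.

2250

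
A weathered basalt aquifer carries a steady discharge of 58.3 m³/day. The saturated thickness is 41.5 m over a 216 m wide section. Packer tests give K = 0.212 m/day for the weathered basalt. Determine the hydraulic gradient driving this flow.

0.0307

Cross-sectional area A = 216 × 41.5 = 8964 m².
From Q = K·A·i, i = Q / (K·A) = 58.3 / (0.2120 × 8964) = 0.03068.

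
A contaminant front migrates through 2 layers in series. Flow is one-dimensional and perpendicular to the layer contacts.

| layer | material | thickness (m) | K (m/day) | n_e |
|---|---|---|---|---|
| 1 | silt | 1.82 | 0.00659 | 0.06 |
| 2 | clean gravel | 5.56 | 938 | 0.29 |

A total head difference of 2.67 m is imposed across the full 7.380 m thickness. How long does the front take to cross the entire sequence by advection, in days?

178

With flow normal to the layers, continuity requires the same specific discharge q through every layer.
Σ(b_i/K_i) = 1.82/0.00659 + 5.56/938 = 276.2 d.
q = Δh / Σ(b_i/K_i) = 2.67 / 276.2 = 0.009668 m/day.
In each layer the seepage velocity is v_i = q/n_i, so the layer transit time is t_i = b_i·n_i / q:
  layer 1 (silt): t_1 = 1.82 × 0.06 / 0.009668 = 11.30 d
  layer 2 (clean gravel): t_2 = 5.56 × 0.29 / 0.009668 = 166.8 d
Total t = Σ t_i = 178.1 days.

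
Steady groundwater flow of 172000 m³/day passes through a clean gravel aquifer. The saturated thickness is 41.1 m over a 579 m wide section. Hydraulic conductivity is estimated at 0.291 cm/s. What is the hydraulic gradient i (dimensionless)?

0.0287

Convert K: 0.291 cm/s × 864 = 251.4 m/day.
Cross-sectional area A = 579 × 41.1 = 23797 m².
From Q = K·A·i, i = Q / (K·A) = 172000 / (251.4 × 23797) = 0.02875.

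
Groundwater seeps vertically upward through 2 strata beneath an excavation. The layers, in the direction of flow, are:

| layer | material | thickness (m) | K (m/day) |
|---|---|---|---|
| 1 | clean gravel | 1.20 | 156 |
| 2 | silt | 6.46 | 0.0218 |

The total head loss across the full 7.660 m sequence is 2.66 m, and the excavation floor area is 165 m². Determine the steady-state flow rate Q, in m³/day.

1.48

Flow is perpendicular to layering, so the layers act in series and the equivalent K is the thickness-weighted harmonic mean.
Total thickness L = 1.20 + 6.46 = 7.660 m.
Σ(b_i/K_i) = 1.20/156 + 6.46/0.0218 = 296.3 d.
K_eq = L / Σ(b_i/K_i) = 7.660 / 296.3 = 0.02585 m/day.
Q = K_eq · A · (Δh/L) = 0.02585 × 165 × (2.66/7.660) = 1.481 m³/day.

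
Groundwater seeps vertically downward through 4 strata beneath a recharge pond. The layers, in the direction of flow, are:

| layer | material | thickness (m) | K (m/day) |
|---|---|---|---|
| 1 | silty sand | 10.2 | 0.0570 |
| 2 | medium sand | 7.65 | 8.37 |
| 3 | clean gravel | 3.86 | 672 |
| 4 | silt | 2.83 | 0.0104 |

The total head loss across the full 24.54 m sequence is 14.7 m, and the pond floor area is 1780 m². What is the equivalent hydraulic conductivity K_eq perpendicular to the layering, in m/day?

Flow is perpendicular to layering, so the layers act in series and the equivalent K is the thickness-weighted harmonic mean.
Total thickness L = 10.2 + 7.65 + 3.86 + 2.83 = 24.54 m.
Σ(b_i/K_i) = 10.2/0.0570 + 7.65/8.37 + 3.86/672 + 2.83/0.0104 = 452.0 d.
K_eq = L / Σ(b_i/K_i) = 24.54 / 452.0 = 0.05429 m/day.

0.0543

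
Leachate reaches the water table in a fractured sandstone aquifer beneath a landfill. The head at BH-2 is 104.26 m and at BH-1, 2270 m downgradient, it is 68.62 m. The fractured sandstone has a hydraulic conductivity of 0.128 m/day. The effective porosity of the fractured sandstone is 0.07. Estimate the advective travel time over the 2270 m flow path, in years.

Hydraulic gradient i = (104.26 − 68.62) / 2270 = 35.64 / 2270 = 0.01570.
Darcy flux q = K · i = 0.1280 × 0.01570 = 0.002010 m/day.
Seepage velocity v = q / n_e = 0.002010 / 0.07 = 0.02871 m/day.
Travel time t = L / v = 2270 / 0.02871 = 79068 days = 216.5 years.

216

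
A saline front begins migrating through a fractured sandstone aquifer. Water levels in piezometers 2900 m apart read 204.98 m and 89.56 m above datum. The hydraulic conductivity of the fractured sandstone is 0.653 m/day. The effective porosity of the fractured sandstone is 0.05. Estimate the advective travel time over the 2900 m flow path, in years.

Hydraulic gradient i = (204.98 − 89.56) / 2900 = 115.42 / 2900 = 0.03980.
Darcy flux q = K · i = 0.6530 × 0.03980 = 0.02599 m/day.
Seepage velocity v = q / n_e = 0.02599 / 0.05 = 0.5198 m/day.
Travel time t = L / v = 2900 / 0.5198 = 5579 days = 15.28 years.

15.3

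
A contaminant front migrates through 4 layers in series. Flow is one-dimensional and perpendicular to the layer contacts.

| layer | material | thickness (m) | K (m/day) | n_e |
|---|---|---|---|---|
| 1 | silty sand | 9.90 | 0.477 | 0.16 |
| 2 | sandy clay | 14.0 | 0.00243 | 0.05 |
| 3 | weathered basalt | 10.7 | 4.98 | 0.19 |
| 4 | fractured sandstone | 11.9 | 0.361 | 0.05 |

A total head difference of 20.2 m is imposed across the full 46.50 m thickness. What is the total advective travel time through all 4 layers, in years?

3.87

With flow normal to the layers, continuity requires the same specific discharge q through every layer.
Σ(b_i/K_i) = 9.90/0.477 + 14.0/0.00243 + 10.7/4.98 + 11.9/0.361 = 5817 d.
q = Δh / Σ(b_i/K_i) = 20.2 / 5817 = 0.003472 m/day.
In each layer the seepage velocity is v_i = q/n_i, so the layer transit time is t_i = b_i·n_i / q:
  layer 1 (silty sand): t_1 = 9.90 × 0.16 / 0.003472 = 456.2 d
  layer 2 (sandy clay): t_2 = 14.0 × 0.05 / 0.003472 = 201.6 d
  layer 3 (weathered basalt): t_3 = 10.7 × 0.19 / 0.003472 = 585.5 d
  layer 4 (fractured sandstone): t_4 = 11.9 × 0.05 / 0.003472 = 171.3 d
Total t = Σ t_i = 1415 days = 3.873 years.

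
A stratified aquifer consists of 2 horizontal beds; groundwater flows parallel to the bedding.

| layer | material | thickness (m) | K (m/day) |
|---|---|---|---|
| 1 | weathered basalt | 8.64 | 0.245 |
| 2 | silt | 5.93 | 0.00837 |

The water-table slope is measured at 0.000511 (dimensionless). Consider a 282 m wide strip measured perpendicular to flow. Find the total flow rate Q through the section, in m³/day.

0.312

Flow is parallel to layering, so each bed carries its own Darcy discharge and the transmissivities add.
Σ(K_i·b_i) = 0.245×8.64 + 0.00837×5.93 = 2.166 m²/day.
Hydraulic gradient i = 0.000511.
Q = Σ(K_i·b_i) · W · i = 2.166 × 282 × 0.0005110 = 0.3122 m³/day.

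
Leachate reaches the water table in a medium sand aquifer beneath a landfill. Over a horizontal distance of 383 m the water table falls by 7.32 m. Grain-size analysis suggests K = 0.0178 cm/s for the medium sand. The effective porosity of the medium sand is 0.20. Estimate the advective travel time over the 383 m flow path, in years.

Convert K: 0.0178 cm/s × 864 = 15.38 m/day.
Hydraulic gradient i = Δh / L = 7.32 / 383 = 0.01911.
Darcy flux q = K · i = 15.38 × 0.01911 = 0.2939 m/day.
Seepage velocity v = q / n_e = 0.2939 / 0.20 = 1.470 m/day.
Travel time t = L / v = 383 / 1.470 = 260.6 days = 0.7135 years.

0.713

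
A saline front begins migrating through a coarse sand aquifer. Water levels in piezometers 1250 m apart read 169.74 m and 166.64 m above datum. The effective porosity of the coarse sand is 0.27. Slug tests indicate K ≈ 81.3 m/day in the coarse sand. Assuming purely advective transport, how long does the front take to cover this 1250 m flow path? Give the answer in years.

Hydraulic gradient i = (169.74 − 166.64) / 1250 = 3.1 / 1250 = 0.002480.
Darcy flux q = K · i = 81.30 × 0.002480 = 0.2016 m/day.
Seepage velocity v = q / n_e = 0.2016 / 0.27 = 0.7468 m/day.
Travel time t = L / v = 1250 / 0.7468 = 1674 days = 4.583 years.

4.58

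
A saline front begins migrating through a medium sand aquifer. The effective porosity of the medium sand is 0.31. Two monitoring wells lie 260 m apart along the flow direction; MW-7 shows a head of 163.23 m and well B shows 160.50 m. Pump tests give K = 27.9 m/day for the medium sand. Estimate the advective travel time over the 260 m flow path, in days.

Hydraulic gradient i = (163.23 − 160.50) / 260 = 2.73 / 260 = 0.01050.
Darcy flux q = K · i = 27.90 × 0.01050 = 0.2929 m/day.
Seepage velocity v = q / n_e = 0.2929 / 0.31 = 0.9450 m/day.
Travel time t = L / v = 260 / 0.9450 = 275.1 days.

275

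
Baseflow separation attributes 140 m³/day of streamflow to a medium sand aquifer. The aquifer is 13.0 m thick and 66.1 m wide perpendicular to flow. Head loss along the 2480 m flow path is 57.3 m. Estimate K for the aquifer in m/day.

7.05

Cross-sectional area A = 66.1 × 13.0 = 859.3 m².
Hydraulic gradient i = Δh / L = 57.3 / 2480 = 0.02310.
From Q = K·A·i, K = Q / (A·i) = 140 / (859.3 × 0.02310) = 7.051 m/day.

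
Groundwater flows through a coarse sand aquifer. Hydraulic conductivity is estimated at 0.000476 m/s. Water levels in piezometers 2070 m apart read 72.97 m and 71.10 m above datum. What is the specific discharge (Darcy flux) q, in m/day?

Convert K: 0.000476 m/s × 86400 = 41.13 m/day.
Hydraulic gradient i = (72.97 − 71.10) / 2070 = 1.87 / 2070 = 0.0009034.
Specific discharge q = K · i = 41.13 × 0.0009034 = 0.03715 m/day.

0.0372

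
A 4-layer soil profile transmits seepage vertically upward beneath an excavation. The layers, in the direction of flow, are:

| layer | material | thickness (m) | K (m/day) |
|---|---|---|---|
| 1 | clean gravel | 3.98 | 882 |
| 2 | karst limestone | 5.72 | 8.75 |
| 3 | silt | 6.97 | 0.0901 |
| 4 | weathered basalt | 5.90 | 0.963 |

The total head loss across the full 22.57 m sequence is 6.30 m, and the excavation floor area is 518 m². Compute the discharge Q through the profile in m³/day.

Flow is perpendicular to layering, so the layers act in series and the equivalent K is the thickness-weighted harmonic mean.
Total thickness L = 3.98 + 5.72 + 6.97 + 5.90 = 22.57 m.
Σ(b_i/K_i) = 3.98/882 + 5.72/8.75 + 6.97/0.0901 + 5.90/0.963 = 84.14 d.
K_eq = L / Σ(b_i/K_i) = 22.57 / 84.14 = 0.2682 m/day.
Q = K_eq · A · (Δh/L) = 0.2682 × 518 × (6.30/22.57) = 38.78 m³/day.

38.8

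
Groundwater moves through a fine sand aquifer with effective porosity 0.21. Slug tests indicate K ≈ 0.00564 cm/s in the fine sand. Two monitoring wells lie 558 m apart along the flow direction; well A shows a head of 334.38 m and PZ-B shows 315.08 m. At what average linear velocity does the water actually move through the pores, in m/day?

Convert K: 0.00564 cm/s × 864 = 4.873 m/day.
Hydraulic gradient i = (334.38 − 315.08) / 558 = 19.3 / 558 = 0.03459.
Darcy flux q = K · i = 4.873 × 0.03459 = 0.1685 m/day.
Seepage velocity v = q / n_e = 0.1685 / 0.21 = 0.8026 m/day.

0.803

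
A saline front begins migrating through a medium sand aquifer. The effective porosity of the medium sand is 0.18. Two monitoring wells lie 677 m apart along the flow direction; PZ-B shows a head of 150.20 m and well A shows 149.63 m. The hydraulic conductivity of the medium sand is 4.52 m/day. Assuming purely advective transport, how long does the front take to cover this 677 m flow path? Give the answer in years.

Hydraulic gradient i = (150.20 − 149.63) / 677 = 0.57 / 677 = 0.0008419.
Darcy flux q = K · i = 4.520 × 0.0008419 = 0.003806 m/day.
Seepage velocity v = q / n_e = 0.003806 / 0.18 = 0.02114 m/day.
Travel time t = L / v = 677 / 0.02114 = 32021 days = 87.67 years.

87.7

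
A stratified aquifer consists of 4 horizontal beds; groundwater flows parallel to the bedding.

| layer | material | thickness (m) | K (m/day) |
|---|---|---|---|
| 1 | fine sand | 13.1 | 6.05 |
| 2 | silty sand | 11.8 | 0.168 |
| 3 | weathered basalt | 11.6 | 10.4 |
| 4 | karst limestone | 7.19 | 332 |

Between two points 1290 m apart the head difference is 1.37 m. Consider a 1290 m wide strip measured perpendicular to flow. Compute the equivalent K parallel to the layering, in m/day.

59.3

Flow is parallel to layering, so each bed carries its own Darcy discharge and the transmissivities add.
Σ(K_i·b_i) = 6.05×13.1 + 0.168×11.8 + 10.4×11.6 + 332×7.19 = 2589 m²/day.
Total thickness b = 43.69 m, so K_eq = Σ(K_i·b_i)/b = 59.26 m/day.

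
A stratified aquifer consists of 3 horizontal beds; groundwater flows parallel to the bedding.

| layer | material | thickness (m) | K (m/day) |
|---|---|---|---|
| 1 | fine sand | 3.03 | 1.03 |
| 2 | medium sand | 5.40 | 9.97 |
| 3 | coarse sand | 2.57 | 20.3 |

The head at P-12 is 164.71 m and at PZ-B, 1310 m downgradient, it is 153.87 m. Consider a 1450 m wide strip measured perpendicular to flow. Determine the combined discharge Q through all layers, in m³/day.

1310

Flow is parallel to layering, so each bed carries its own Darcy discharge and the transmissivities add.
Σ(K_i·b_i) = 1.03×3.03 + 9.97×5.40 + 20.3×2.57 = 109.1 m²/day.
Hydraulic gradient i = (164.71 − 153.87) / 1310 = 10.84 / 1310 = 0.008275.
Q = Σ(K_i·b_i) · W · i = 109.1 × 1450 × 0.008275 = 1309 m³/day.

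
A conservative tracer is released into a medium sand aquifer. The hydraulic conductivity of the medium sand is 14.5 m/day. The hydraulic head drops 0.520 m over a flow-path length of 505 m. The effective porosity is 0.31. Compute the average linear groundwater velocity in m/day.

0.0482

Hydraulic gradient i = Δh / L = 0.520 / 505 = 0.001030.
Darcy flux q = K · i = 14.50 × 0.001030 = 0.01493 m/day.
Seepage velocity v = q / n_e = 0.01493 / 0.31 = 0.04816 m/day.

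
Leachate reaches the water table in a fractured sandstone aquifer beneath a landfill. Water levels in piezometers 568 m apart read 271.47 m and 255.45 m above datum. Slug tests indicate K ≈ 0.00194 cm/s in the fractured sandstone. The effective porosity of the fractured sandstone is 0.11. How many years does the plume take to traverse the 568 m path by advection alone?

Convert K: 0.00194 cm/s × 864 = 1.676 m/day.
Hydraulic gradient i = (271.47 − 255.45) / 568 = 16.02 / 568 = 0.02820.
Darcy flux q = K · i = 1.676 × 0.02820 = 0.04727 m/day.
Seepage velocity v = q / n_e = 0.04727 / 0.11 = 0.4298 m/day.
Travel time t = L / v = 568 / 0.4298 = 1322 days = 3.618 years.

3.62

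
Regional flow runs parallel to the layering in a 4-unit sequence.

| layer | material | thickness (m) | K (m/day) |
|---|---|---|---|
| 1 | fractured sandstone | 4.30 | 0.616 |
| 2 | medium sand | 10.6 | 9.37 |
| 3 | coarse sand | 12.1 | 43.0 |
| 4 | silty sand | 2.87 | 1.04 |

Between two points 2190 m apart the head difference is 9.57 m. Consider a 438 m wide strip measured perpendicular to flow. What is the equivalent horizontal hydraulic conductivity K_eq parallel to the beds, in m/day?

Flow is parallel to layering, so each bed carries its own Darcy discharge and the transmissivities add.
Σ(K_i·b_i) = 0.616×4.30 + 9.37×10.6 + 43.0×12.1 + 1.04×2.87 = 625.3 m²/day.
Total thickness b = 29.87 m, so K_eq = Σ(K_i·b_i)/b = 20.93 m/day.

20.9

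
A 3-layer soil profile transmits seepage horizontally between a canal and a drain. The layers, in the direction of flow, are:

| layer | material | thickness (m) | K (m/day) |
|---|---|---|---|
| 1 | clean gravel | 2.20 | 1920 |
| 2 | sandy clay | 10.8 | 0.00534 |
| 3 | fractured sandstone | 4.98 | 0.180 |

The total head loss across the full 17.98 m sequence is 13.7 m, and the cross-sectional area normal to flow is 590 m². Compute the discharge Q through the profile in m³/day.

3.94

Flow is perpendicular to layering, so the layers act in series and the equivalent K is the thickness-weighted harmonic mean.
Total thickness L = 2.20 + 10.8 + 4.98 = 17.98 m.
Σ(b_i/K_i) = 2.20/1920 + 10.8/0.00534 + 4.98/0.180 = 2050 d.
K_eq = L / Σ(b_i/K_i) = 17.98 / 2050 = 0.008770 m/day.
Q = K_eq · A · (Δh/L) = 0.008770 × 590 × (13.7/17.98) = 3.943 m³/day.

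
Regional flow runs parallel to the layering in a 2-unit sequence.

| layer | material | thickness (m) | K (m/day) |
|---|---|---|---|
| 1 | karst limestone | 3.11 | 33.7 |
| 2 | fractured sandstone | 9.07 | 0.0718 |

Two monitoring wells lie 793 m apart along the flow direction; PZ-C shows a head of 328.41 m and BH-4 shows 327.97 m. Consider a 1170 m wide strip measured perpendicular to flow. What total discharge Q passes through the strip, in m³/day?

Flow is parallel to layering, so each bed carries its own Darcy discharge and the transmissivities add.
Σ(K_i·b_i) = 33.7×3.11 + 0.0718×9.07 = 105.5 m²/day.
Hydraulic gradient i = (328.41 − 327.97) / 793 = 0.44 / 793 = 0.0005549.
Q = Σ(K_i·b_i) · W · i = 105.5 × 1170 × 0.0005549 = 68.46 m³/day.

68.5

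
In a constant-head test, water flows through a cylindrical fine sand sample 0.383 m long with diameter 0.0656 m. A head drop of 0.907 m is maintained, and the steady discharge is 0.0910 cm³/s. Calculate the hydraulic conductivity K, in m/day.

0.982

Cross-sectional area A = π·(d/2)² = π × (0.0656/2)² = 0.003380 m².
Convert discharge: 0.0910 cm³/s = 9.100e-08 m³/s.
Darcy's law rearranged: K = Q·L / (A·Δh) = 9.100e-08 × 0.383 / (0.003380 × 0.907) = 1.137e-05 m/s = 0.9823 m/day.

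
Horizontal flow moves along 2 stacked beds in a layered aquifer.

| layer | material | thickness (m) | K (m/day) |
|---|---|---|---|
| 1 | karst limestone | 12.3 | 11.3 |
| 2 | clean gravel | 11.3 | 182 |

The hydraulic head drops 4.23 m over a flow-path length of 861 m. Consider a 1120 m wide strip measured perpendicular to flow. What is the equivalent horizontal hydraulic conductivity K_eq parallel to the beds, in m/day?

Flow is parallel to layering, so each bed carries its own Darcy discharge and the transmissivities add.
Σ(K_i·b_i) = 11.3×12.3 + 182×11.3 = 2196 m²/day.
Total thickness b = 23.60 m, so K_eq = Σ(K_i·b_i)/b = 93.03 m/day.

93.0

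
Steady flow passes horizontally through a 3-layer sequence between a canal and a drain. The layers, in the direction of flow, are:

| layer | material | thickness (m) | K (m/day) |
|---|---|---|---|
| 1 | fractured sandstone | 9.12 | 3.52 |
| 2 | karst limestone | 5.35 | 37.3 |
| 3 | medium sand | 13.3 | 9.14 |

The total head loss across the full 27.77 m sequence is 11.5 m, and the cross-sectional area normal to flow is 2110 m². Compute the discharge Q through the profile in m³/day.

Flow is perpendicular to layering, so the layers act in series and the equivalent K is the thickness-weighted harmonic mean.
Total thickness L = 9.12 + 5.35 + 13.3 = 27.77 m.
Σ(b_i/K_i) = 9.12/3.52 + 5.35/37.3 + 13.3/9.14 = 4.189 d.
K_eq = L / Σ(b_i/K_i) = 27.77 / 4.189 = 6.629 m/day.
Q = K_eq · A · (Δh/L) = 6.629 × 2110 × (11.5/27.77) = 5792 m³/day.

5790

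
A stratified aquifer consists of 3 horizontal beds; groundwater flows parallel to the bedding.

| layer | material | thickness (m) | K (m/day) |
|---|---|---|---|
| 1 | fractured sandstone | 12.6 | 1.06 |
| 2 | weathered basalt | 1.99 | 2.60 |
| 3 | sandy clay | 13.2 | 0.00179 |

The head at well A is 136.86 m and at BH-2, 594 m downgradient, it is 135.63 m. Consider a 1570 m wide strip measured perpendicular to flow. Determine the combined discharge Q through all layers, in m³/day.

60.3

Flow is parallel to layering, so each bed carries its own Darcy discharge and the transmissivities add.
Σ(K_i·b_i) = 1.06×12.6 + 2.60×1.99 + 0.00179×13.2 = 18.55 m²/day.
Hydraulic gradient i = (136.86 − 135.63) / 594 = 1.23 / 594 = 0.002071.
Q = Σ(K_i·b_i) · W · i = 18.55 × 1570 × 0.002071 = 60.32 m³/day.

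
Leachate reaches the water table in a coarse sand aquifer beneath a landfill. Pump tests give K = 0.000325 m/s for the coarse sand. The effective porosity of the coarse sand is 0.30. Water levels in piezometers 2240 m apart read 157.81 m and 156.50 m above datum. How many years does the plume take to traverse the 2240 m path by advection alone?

112

Convert K: 0.000325 m/s × 86400 = 28.08 m/day.
Hydraulic gradient i = (157.81 − 156.50) / 2240 = 1.31 / 2240 = 0.0005848.
Darcy flux q = K · i = 28.08 × 0.0005848 = 0.01642 m/day.
Seepage velocity v = q / n_e = 0.01642 / 0.30 = 0.05474 m/day.
Travel time t = L / v = 2240 / 0.05474 = 40921 days = 112.0 years.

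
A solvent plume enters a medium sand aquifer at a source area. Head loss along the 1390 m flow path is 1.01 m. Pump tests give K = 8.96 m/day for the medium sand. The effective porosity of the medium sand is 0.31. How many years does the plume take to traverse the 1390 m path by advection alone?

Hydraulic gradient i = Δh / L = 1.01 / 1390 = 0.0007266.
Darcy flux q = K · i = 8.960 × 0.0007266 = 0.006511 m/day.
Seepage velocity v = q / n_e = 0.006511 / 0.31 = 0.02100 m/day.
Travel time t = L / v = 1390 / 0.02100 = 66185 days = 181.2 years.

181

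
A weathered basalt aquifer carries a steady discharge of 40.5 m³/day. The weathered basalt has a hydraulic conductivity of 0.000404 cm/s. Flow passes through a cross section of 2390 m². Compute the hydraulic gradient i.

0.0485

Convert K: 0.000404 cm/s × 864 = 0.3491 m/day.
From Q = K·A·i, i = Q / (K·A) = 40.5 / (0.3491 × 2390) = 0.04855.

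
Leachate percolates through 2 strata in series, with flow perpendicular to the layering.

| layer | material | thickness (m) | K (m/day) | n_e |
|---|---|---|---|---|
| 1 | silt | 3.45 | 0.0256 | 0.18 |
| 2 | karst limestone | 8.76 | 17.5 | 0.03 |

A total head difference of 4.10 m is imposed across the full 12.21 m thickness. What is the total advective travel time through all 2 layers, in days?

29.2

With flow normal to the layers, continuity requires the same specific discharge q through every layer.
Σ(b_i/K_i) = 3.45/0.0256 + 8.76/17.5 = 135.3 d.
q = Δh / Σ(b_i/K_i) = 4.10 / 135.3 = 0.03031 m/day.
In each layer the seepage velocity is v_i = q/n_i, so the layer transit time is t_i = b_i·n_i / q:
  layer 1 (silt): t_1 = 3.45 × 0.18 / 0.03031 = 20.49 d
  layer 2 (karst limestone): t_2 = 8.76 × 0.03 / 0.03031 = 8.670 d
Total t = Σ t_i = 29.16 days.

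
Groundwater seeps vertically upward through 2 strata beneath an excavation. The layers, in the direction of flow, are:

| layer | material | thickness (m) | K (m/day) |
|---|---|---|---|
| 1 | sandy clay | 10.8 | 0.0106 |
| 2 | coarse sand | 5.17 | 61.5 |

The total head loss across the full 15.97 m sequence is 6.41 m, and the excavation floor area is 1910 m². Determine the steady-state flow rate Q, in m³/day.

12.0

Flow is perpendicular to layering, so the layers act in series and the equivalent K is the thickness-weighted harmonic mean.
Total thickness L = 10.8 + 5.17 = 15.97 m.
Σ(b_i/K_i) = 10.8/0.0106 + 5.17/61.5 = 1019 d.
K_eq = L / Σ(b_i/K_i) = 15.97 / 1019 = 0.01567 m/day.
Q = K_eq · A · (Δh/L) = 0.01567 × 1910 × (6.41/15.97) = 12.02 m³/day.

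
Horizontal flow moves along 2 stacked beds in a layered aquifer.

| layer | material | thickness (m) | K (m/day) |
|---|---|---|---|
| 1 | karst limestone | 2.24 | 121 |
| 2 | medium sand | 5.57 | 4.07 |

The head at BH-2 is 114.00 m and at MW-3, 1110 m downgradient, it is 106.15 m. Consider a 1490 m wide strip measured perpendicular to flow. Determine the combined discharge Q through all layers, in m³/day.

Flow is parallel to layering, so each bed carries its own Darcy discharge and the transmissivities add.
Σ(K_i·b_i) = 121×2.24 + 4.07×5.57 = 293.7 m²/day.
Hydraulic gradient i = (114.00 − 106.15) / 1110 = 7.85 / 1110 = 0.007072.
Q = Σ(K_i·b_i) · W · i = 293.7 × 1490 × 0.007072 = 3095 m³/day.

3090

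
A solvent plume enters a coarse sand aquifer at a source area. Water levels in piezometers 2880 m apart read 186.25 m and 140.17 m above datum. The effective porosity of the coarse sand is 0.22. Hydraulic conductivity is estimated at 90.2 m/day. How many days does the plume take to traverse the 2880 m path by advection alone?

439

Hydraulic gradient i = (186.25 − 140.17) / 2880 = 46.08 / 2880 = 0.01600.
Darcy flux q = K · i = 90.20 × 0.01600 = 1.443 m/day.
Seepage velocity v = q / n_e = 1.443 / 0.22 = 6.560 m/day.
Travel time t = L / v = 2880 / 6.560 = 439.0 days.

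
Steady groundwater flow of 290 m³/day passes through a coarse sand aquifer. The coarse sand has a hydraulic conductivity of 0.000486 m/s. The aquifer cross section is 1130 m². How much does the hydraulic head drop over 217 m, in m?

1.33

Convert K: 0.000486 m/s × 86400 = 41.99 m/day.
From Q = K·A·i, i = Q / (K·A) = 290 / (41.99 × 1130) = 0.006112.
Head loss Δh = i · L = 0.006112 × 217 = 1.326 m.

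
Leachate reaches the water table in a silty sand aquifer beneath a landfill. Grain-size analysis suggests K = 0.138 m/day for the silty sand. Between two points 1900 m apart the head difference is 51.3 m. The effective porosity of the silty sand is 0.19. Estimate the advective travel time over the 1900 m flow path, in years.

Hydraulic gradient i = Δh / L = 51.3 / 1900 = 0.02700.
Darcy flux q = K · i = 0.1380 × 0.02700 = 0.003726 m/day.
Seepage velocity v = q / n_e = 0.003726 / 0.19 = 0.01961 m/day.
Travel time t = L / v = 1900 / 0.01961 = 96887 days = 265.3 years.

265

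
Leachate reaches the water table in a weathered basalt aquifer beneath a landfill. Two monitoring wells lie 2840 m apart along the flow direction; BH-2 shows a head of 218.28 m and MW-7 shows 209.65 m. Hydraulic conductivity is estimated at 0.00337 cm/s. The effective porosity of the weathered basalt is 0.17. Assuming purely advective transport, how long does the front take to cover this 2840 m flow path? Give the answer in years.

Convert K: 0.00337 cm/s × 864 = 2.912 m/day.
Hydraulic gradient i = (218.28 − 209.65) / 2840 = 8.63 / 2840 = 0.003039.
Darcy flux q = K · i = 2.912 × 0.003039 = 0.008848 m/day.
Seepage velocity v = q / n_e = 0.008848 / 0.17 = 0.05205 m/day.
Travel time t = L / v = 2840 / 0.05205 = 54567 days = 149.4 years.

149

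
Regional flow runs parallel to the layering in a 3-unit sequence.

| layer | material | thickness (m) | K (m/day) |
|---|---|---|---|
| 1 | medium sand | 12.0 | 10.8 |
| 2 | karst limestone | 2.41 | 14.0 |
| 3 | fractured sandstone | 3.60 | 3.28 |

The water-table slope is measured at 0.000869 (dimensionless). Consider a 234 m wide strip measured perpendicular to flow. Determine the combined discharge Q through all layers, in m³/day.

35.6

Flow is parallel to layering, so each bed carries its own Darcy discharge and the transmissivities add.
Σ(K_i·b_i) = 10.8×12.0 + 14.0×2.41 + 3.28×3.60 = 175.1 m²/day.
Hydraulic gradient i = 0.000869.
Q = Σ(K_i·b_i) · W · i = 175.1 × 234 × 0.0008690 = 35.62 m³/day.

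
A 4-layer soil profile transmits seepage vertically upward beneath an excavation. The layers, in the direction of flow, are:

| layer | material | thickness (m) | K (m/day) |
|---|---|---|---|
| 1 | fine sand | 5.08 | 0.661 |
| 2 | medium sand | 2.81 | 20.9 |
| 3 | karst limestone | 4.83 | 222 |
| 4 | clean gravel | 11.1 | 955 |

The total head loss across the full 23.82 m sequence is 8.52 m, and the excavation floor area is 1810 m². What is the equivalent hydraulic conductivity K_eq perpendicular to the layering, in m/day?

3.03

Flow is perpendicular to layering, so the layers act in series and the equivalent K is the thickness-weighted harmonic mean.
Total thickness L = 5.08 + 2.81 + 4.83 + 11.1 = 23.82 m.
Σ(b_i/K_i) = 5.08/0.661 + 2.81/20.9 + 4.83/222 + 11.1/955 = 7.853 d.
K_eq = L / Σ(b_i/K_i) = 23.82 / 7.853 = 3.033 m/day.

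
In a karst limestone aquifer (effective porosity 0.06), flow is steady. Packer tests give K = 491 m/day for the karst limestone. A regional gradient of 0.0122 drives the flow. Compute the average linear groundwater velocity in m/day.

99.8

Hydraulic gradient i = 0.0122.
Darcy flux q = K · i = 491.0 × 0.01220 = 5.990 m/day.
Seepage velocity v = q / n_e = 5.990 / 0.06 = 99.84 m/day.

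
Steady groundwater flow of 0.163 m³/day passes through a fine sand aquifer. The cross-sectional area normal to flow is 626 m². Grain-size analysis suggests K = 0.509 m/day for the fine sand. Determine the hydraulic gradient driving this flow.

0.000512

From Q = K·A·i, i = Q / (K·A) = 0.163 / (0.5090 × 626.0) = 0.0005116.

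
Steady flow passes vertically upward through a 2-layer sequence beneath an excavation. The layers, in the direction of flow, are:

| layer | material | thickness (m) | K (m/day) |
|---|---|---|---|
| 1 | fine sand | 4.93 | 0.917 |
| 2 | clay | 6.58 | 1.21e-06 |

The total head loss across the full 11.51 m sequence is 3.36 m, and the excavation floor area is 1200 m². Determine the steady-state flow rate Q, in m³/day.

Flow is perpendicular to layering, so the layers act in series and the equivalent K is the thickness-weighted harmonic mean.
Total thickness L = 4.93 + 6.58 = 11.51 m.
Σ(b_i/K_i) = 4.93/0.917 + 6.58/1.21e-06 = 5.438e+06 d.
K_eq = L / Σ(b_i/K_i) = 11.51 / 5.438e+06 = 2.117e-06 m/day.
Q = K_eq · A · (Δh/L) = 2.117e-06 × 1200 × (3.36/11.51) = 0.0007414 m³/day.

0.000741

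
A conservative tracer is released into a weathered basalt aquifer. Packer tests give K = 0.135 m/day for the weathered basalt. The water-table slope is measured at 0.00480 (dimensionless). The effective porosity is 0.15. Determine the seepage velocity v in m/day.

Hydraulic gradient i = 0.00480.
Darcy flux q = K · i = 0.1350 × 0.004800 = 0.0006480 m/day.
Seepage velocity v = q / n_e = 0.0006480 / 0.15 = 0.004320 m/day.

0.00432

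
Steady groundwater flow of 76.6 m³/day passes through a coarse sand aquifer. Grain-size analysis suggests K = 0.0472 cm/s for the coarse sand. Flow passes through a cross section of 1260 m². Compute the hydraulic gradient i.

0.00149

Convert K: 0.0472 cm/s × 864 = 40.78 m/day.
From Q = K·A·i, i = Q / (K·A) = 76.6 / (40.78 × 1260) = 0.001491.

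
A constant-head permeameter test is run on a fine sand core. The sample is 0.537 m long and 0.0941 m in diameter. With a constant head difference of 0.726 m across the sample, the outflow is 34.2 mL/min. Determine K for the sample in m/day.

Cross-sectional area A = π·(d/2)² = π × (0.0941/2)² = 0.006955 m².
Convert discharge: 34.2 mL/min = 5.700e-07 m³/s.
Darcy's law rearranged: K = Q·L / (A·Δh) = 5.700e-07 × 0.537 / (0.006955 × 0.726) = 6.062e-05 m/s = 5.238 m/day.

5.24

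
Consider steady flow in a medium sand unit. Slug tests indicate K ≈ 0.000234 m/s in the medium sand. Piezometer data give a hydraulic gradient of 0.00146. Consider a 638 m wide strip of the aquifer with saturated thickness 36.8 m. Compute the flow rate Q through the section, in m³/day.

693

Convert K: 0.000234 m/s × 86400 = 20.22 m/day.
Cross-sectional area A = 638 × 36.8 = 23478 m².
Hydraulic gradient i = 0.00146.
Darcy's law: Q = K · A · i = 20.22 × 23478 × 0.001460 = 693.0 m³/day.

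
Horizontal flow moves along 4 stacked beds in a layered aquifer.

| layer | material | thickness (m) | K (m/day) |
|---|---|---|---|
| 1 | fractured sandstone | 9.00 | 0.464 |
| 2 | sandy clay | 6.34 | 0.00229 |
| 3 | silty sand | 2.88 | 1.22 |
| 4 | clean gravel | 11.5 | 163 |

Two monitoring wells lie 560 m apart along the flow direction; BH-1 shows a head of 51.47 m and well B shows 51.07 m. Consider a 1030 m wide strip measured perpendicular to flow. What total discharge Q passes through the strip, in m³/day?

1380

Flow is parallel to layering, so each bed carries its own Darcy discharge and the transmissivities add.
Σ(K_i·b_i) = 0.464×9.00 + 0.00229×6.34 + 1.22×2.88 + 163×11.5 = 1882 m²/day.
Hydraulic gradient i = (51.47 − 51.07) / 560 = 0.4 / 560 = 0.0007143.
Q = Σ(K_i·b_i) · W · i = 1882 × 1030 × 0.0007143 = 1385 m³/day.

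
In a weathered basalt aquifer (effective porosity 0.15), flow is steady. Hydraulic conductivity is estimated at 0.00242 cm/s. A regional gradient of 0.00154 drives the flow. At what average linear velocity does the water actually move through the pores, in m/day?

0.0215

Convert K: 0.00242 cm/s × 864 = 2.091 m/day.
Hydraulic gradient i = 0.00154.
Darcy flux q = K · i = 2.091 × 0.001540 = 0.003220 m/day.
Seepage velocity v = q / n_e = 0.003220 / 0.15 = 0.02147 m/day.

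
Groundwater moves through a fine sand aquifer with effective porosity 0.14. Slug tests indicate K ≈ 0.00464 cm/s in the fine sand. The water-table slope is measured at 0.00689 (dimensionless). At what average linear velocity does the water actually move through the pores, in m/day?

Convert K: 0.00464 cm/s × 864 = 4.009 m/day.
Hydraulic gradient i = 0.00689.
Darcy flux q = K · i = 4.009 × 0.006890 = 0.02762 m/day.
Seepage velocity v = q / n_e = 0.02762 / 0.14 = 0.1973 m/day.

0.197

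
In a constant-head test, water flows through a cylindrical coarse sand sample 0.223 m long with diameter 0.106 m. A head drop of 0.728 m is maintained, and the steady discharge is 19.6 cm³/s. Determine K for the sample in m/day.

Cross-sectional area A = π·(d/2)² = π × (0.106/2)² = 0.008825 m².
Convert discharge: 19.6 cm³/s = 1.960e-05 m³/s.
Darcy's law rearranged: K = Q·L / (A·Δh) = 1.960e-05 × 0.223 / (0.008825 × 0.728) = 0.0006803 m/s = 58.78 m/day.

58.8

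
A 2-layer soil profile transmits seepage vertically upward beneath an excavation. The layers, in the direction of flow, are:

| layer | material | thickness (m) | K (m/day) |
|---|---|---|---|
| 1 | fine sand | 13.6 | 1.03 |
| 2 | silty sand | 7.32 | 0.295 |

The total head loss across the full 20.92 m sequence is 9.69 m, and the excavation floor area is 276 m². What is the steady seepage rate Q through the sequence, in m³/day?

70.3

Flow is perpendicular to layering, so the layers act in series and the equivalent K is the thickness-weighted harmonic mean.
Total thickness L = 13.6 + 7.32 = 20.92 m.
Σ(b_i/K_i) = 13.6/1.03 + 7.32/0.295 = 38.02 d.
K_eq = L / Σ(b_i/K_i) = 20.92 / 38.02 = 0.5503 m/day.
Q = K_eq · A · (Δh/L) = 0.5503 × 276 × (9.69/20.92) = 70.35 m³/day.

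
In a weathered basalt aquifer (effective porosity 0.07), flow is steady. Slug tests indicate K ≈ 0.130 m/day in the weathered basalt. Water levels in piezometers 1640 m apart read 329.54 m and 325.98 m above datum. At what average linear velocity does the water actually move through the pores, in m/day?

0.00403

Hydraulic gradient i = (329.54 − 325.98) / 1640 = 3.56 / 1640 = 0.002171.
Darcy flux q = K · i = 0.1300 × 0.002171 = 0.0002822 m/day.
Seepage velocity v = q / n_e = 0.0002822 / 0.07 = 0.004031 m/day.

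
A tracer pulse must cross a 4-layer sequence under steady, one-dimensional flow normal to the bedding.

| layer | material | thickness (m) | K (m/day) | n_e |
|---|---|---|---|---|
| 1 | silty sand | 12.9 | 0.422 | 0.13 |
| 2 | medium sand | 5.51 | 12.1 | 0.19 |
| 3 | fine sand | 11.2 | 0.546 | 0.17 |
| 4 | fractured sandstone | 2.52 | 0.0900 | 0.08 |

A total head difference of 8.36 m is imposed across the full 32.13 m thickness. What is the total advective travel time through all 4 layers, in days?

45.9

With flow normal to the layers, continuity requires the same specific discharge q through every layer.
Σ(b_i/K_i) = 12.9/0.422 + 5.51/12.1 + 11.2/0.546 + 2.52/0.0900 = 79.54 d.
q = Δh / Σ(b_i/K_i) = 8.36 / 79.54 = 0.1051 m/day.
In each layer the seepage velocity is v_i = q/n_i, so the layer transit time is t_i = b_i·n_i / q:
  layer 1 (silty sand): t_1 = 12.9 × 0.13 / 0.1051 = 15.95 d
  layer 2 (medium sand): t_2 = 5.51 × 0.19 / 0.1051 = 9.960 d
  layer 3 (fine sand): t_3 = 11.2 × 0.17 / 0.1051 = 18.11 d
  layer 4 (fractured sandstone): t_4 = 2.52 × 0.08 / 0.1051 = 1.918 d
Total t = Σ t_i = 45.95 days.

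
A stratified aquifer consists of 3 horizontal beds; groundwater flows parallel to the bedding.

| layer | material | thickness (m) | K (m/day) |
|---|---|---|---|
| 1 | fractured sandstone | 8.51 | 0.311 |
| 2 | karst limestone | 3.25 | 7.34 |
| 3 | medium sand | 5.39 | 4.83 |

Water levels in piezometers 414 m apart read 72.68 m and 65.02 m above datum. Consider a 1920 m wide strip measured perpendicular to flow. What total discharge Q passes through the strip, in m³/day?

1870

Flow is parallel to layering, so each bed carries its own Darcy discharge and the transmissivities add.
Σ(K_i·b_i) = 0.311×8.51 + 7.34×3.25 + 4.83×5.39 = 52.54 m²/day.
Hydraulic gradient i = (72.68 − 65.02) / 414 = 7.66 / 414 = 0.01850.
Q = Σ(K_i·b_i) · W · i = 52.54 × 1920 × 0.01850 = 1866 m³/day.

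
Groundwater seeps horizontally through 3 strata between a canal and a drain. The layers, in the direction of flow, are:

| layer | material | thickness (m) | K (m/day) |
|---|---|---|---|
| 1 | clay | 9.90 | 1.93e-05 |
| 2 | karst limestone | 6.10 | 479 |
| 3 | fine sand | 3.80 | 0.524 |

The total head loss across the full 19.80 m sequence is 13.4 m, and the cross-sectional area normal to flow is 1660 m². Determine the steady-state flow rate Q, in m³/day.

Flow is perpendicular to layering, so the layers act in series and the equivalent K is the thickness-weighted harmonic mean.
Total thickness L = 9.90 + 6.10 + 3.80 = 19.80 m.
Σ(b_i/K_i) = 9.90/1.93e-05 + 6.10/479 + 3.80/0.524 = 5.130e+05 d.
K_eq = L / Σ(b_i/K_i) = 19.80 / 5.130e+05 = 3.860e-05 m/day.
Q = K_eq · A · (Δh/L) = 3.860e-05 × 1660 × (13.4/19.80) = 0.04336 m³/day.

0.0434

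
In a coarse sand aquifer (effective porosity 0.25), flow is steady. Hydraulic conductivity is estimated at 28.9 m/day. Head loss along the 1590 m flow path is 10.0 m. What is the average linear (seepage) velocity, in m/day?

0.727

Hydraulic gradient i = Δh / L = 10.0 / 1590 = 0.006289.
Darcy flux q = K · i = 28.90 × 0.006289 = 0.1818 m/day.
Seepage velocity v = q / n_e = 0.1818 / 0.25 = 0.7270 m/day.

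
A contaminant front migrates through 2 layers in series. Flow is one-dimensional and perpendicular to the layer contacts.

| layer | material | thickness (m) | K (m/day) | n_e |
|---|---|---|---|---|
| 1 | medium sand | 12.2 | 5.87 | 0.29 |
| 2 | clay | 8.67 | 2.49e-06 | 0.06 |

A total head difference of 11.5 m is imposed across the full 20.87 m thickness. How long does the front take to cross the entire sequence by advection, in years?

With flow normal to the layers, continuity requires the same specific discharge q through every layer.
Σ(b_i/K_i) = 12.2/5.87 + 8.67/2.49e-06 = 3.482e+06 d.
q = Δh / Σ(b_i/K_i) = 11.5 / 3.482e+06 = 3.303e-06 m/day.
In each layer the seepage velocity is v_i = q/n_i, so the layer transit time is t_i = b_i·n_i / q:
  layer 1 (medium sand): t_1 = 12.2 × 0.29 / 3.303e-06 = 1.071e+06 d
  layer 2 (clay): t_2 = 8.67 × 0.06 / 3.303e-06 = 1.575e+05 d
Total t = Σ t_i = 1.229e+06 days = 3364 years.

3360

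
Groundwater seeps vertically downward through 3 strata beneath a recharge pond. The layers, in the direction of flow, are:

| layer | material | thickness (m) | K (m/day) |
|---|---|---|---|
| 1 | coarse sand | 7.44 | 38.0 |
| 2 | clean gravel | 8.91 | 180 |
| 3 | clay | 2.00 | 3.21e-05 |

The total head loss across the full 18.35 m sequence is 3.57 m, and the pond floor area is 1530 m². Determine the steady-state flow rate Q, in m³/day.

0.0877

Flow is perpendicular to layering, so the layers act in series and the equivalent K is the thickness-weighted harmonic mean.
Total thickness L = 7.44 + 8.91 + 2.00 = 18.35 m.
Σ(b_i/K_i) = 7.44/38.0 + 8.91/180 + 2.00/3.21e-05 = 62306 d.
K_eq = L / Σ(b_i/K_i) = 18.35 / 62306 = 0.0002945 m/day.
Q = K_eq · A · (Δh/L) = 0.0002945 × 1530 × (3.57/18.35) = 0.08767 m³/day.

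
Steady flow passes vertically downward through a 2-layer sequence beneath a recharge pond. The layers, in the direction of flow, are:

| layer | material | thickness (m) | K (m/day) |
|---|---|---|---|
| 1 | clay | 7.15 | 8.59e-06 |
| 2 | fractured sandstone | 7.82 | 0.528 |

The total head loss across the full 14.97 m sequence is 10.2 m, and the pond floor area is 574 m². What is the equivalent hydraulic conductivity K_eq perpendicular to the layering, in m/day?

1.80e-05

Flow is perpendicular to layering, so the layers act in series and the equivalent K is the thickness-weighted harmonic mean.
Total thickness L = 7.15 + 7.82 = 14.97 m.
Σ(b_i/K_i) = 7.15/8.59e-06 + 7.82/0.528 = 8.324e+05 d.
K_eq = L / Σ(b_i/K_i) = 14.97 / 8.324e+05 = 1.798e-05 m/day.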